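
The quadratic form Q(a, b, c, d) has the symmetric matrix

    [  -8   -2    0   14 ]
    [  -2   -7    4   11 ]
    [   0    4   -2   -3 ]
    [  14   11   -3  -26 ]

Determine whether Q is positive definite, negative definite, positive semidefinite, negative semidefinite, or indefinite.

Applying the same elementary operations to the rows and columns of A produces a congruent diagonal matrix with entries -8, -13/2, 6/13, 3/2.
That gives 2 positive, 2 negative pivots.
Hence Q is indefinite.

indefinite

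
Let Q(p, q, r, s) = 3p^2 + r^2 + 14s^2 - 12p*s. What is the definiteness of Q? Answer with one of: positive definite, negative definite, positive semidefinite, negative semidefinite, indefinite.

positive semidefinite

Write A = [[3, 0, 0, -6], [0, 0, 0, 0], [0, 0, 1, 0], [-6, 0, 0, 14]].
Row-reducing A symmetrically gives the diagonal entries 3, 0, 1, 2.
Counting signs: 3 positive, 1 zero.
Hence Q is positive semidefinite.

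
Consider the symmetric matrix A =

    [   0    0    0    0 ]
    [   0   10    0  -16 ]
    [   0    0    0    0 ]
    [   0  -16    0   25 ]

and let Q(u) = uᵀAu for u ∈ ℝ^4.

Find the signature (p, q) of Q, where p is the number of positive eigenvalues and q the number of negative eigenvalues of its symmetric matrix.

(1, 1)

Applying the same elementary operations to the rows and columns of A produces a congruent diagonal matrix with entries 0, 10, 0, -3/5.
Counting signs: 1 positive, 1 negative, 2 zero.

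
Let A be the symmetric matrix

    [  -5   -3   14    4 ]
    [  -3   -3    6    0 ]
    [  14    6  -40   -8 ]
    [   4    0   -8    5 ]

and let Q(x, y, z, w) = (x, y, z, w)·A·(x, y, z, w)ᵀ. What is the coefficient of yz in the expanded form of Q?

12

The coefficient of yz is A[2,3] + A[3,2] = 2·6 = 12.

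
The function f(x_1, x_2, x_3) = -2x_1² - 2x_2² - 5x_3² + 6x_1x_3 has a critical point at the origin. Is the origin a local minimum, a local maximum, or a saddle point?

The Hessian at the origin is H = [[-4, 0, 6], [0, -4, 0], [6, 0, -10]].
Symmetric row and column elimination reduces H to a congruent diagonal form with pivots -4, -4, -1.
Counting signs: 3 negative.
H is negative definite, so the origin is a strict local maximum.

local maximum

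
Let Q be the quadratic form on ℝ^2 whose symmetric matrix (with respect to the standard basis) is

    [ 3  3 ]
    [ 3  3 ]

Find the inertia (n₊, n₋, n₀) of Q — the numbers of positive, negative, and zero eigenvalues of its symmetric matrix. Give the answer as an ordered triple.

(1, 0, 1)

Row-reducing A symmetrically gives the diagonal entries 3, 0.
That gives 1 positive, 1 zero pivots.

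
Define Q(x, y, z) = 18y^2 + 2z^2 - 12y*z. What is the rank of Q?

1

Write A = [[0, 0, 0], [0, 18, -6], [0, -6, 2]].
Congruent diagonalization of A (simultaneous row and column reduction) yields pivots 0, 18, 0.
That gives 1 positive, 2 zero pivots.
The rank is the number of nonzero pivots: 1.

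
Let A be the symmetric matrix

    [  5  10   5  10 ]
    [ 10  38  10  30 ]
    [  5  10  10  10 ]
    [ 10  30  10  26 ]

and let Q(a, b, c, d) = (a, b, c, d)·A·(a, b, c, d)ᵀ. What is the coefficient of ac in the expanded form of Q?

10

The coefficient of ac is A[1,3] + A[3,1] = 2·5 = 10.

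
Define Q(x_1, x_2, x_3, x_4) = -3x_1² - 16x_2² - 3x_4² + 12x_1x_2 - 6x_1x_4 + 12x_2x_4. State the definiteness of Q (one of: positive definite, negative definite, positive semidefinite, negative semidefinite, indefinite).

Write A = [[-3, 6, 0, -3], [6, -16, 0, 6], [0, 0, 0, 0], [-3, 6, 0, -3]].
Congruent diagonalization of A (simultaneous row and column reduction) yields pivots -3, -4, 0, 0.
Counting signs: 2 negative, 2 zero.
Hence Q is negative semidefinite.

negative semidefinite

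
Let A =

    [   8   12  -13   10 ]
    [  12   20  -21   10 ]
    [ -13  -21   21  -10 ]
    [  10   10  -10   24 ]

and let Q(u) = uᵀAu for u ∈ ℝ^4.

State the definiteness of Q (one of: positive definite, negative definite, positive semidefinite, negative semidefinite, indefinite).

Symmetric row and column elimination reduces A to a congruent diagonal form with pivots 8, 2, -5/4, 4.
So there are 3 positive, 1 negative pivots.
Hence Q is indefinite.

indefinite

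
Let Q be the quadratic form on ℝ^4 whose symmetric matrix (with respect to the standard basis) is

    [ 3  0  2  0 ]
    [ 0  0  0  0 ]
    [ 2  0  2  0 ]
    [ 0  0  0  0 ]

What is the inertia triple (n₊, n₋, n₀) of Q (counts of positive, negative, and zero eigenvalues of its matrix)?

Symmetric row and column elimination reduces A to a congruent diagonal form with pivots 3, 0, 2/3, 0.
So there are 2 positive, 2 zero pivots.

(2, 0, 2)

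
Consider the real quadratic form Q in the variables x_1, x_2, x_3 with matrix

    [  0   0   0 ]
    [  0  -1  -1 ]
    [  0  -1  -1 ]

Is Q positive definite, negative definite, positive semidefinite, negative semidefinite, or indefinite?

negative semidefinite

Symmetric row and column elimination reduces A to a congruent diagonal form with pivots 0, -1, 0.
That gives 1 negative, 2 zero pivots.
Hence Q is negative semidefinite.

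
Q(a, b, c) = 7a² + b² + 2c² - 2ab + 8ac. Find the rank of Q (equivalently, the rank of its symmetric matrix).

3

The symmetric matrix is A = [[7, -1, 4], [-1, 1, 0], [4, 0, 2]].
Row-reducing A symmetrically gives the diagonal entries 7, 6/7, -2/3.
That gives 2 positive, 1 negative pivots.
The rank is the number of nonzero pivots: 3.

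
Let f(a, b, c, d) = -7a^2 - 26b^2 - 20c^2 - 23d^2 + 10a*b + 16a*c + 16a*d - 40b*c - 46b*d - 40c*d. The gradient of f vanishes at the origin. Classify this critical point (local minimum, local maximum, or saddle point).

The Hessian at the origin is H = [[-14, 10, 16, 16], [10, -52, -40, -46], [16, -40, -40, -40], [16, -46, -40, -46]].
Symmetric row and column elimination reduces H to a congruent diagonal form with pivots -14, -314/7, -552/157, -24/23.
That gives 4 negative pivots.
H is negative definite, so the origin is a strict local maximum.

local maximum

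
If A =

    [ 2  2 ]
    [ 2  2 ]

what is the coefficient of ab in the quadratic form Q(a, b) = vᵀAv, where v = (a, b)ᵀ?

The coefficient of ab is A[1,2] + A[2,1] = 2·2 = 4.

4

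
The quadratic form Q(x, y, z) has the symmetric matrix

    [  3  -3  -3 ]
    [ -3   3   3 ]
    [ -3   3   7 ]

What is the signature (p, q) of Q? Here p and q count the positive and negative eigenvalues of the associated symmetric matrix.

Congruent diagonalization of A (simultaneous row and column reduction) yields pivots 3, 0, 4.
Counting signs: 2 positive, 1 zero.

(2, 0)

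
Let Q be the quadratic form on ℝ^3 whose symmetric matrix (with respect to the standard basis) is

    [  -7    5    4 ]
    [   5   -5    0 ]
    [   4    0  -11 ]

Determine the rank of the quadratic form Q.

Symmetric row and column elimination reduces A to a congruent diagonal form with pivots -7, -10/7, -3.
Counting signs: 3 negative.
The rank is the number of nonzero pivots: 3.

3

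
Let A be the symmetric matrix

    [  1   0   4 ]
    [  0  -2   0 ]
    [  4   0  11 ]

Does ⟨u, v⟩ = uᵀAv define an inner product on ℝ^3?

no

Symmetric row and column elimination reduces A to a congruent diagonal form with pivots 1, -2, -5.
So there are 1 positive, 2 negative pivots.
Hence Q is indefinite.
⟨·,·⟩ is an inner product exactly when A is positive definite.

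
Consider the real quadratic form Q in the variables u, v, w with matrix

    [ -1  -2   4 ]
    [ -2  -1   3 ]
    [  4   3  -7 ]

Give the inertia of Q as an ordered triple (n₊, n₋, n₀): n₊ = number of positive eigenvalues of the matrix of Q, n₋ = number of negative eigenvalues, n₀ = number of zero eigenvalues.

(2, 1, 0)

Applying the same elementary operations to the rows and columns of A produces a congruent diagonal matrix with entries -1, 3, 2/3.
Counting signs: 2 positive, 1 negative.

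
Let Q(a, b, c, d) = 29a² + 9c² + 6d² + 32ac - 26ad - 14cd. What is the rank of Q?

2

The symmetric matrix is A = [[29, 0, 16, -13], [0, 0, 0, 0], [16, 0, 9, -7], [-13, 0, -7, 6]].
Congruent diagonalization of A (simultaneous row and column reduction) yields pivots 29, 0, 5/29, 0.
So there are 2 positive, 2 zero pivots.
The rank is the number of nonzero pivots: 2.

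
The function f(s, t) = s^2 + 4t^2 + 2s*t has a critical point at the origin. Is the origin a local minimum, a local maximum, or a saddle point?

local minimum

The Hessian at the origin is H = [[2, 2], [2, 8]].
det H = 2·8 − (2)² = 12 > 0 and H[1,1] = 2 > 0, so H is positive definite.
Therefore the origin is a local minimum.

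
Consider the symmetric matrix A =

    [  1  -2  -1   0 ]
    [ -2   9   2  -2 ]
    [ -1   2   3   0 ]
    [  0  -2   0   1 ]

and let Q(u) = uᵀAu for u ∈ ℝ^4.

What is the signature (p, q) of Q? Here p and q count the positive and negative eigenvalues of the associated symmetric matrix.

Applying the same elementary operations to the rows and columns of A produces a congruent diagonal matrix with entries 1, 5, 2, 1/5.
That gives 4 positive pivots.

(4, 0)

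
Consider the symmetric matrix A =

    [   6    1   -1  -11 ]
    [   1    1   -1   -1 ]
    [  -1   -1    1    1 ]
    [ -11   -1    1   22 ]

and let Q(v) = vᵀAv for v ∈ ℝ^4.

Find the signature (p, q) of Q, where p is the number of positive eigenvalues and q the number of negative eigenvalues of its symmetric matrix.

Congruent diagonalization of A (simultaneous row and column reduction) yields pivots 6, 5/6, 0, 1.
That gives 3 positive, 1 zero pivots.

(3, 0)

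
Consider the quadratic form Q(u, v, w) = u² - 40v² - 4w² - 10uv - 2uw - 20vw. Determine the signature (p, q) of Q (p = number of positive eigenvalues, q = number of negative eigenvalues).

The symmetric matrix is A = [[1, -5, -1], [-5, -40, -10], [-1, -10, -4]].
Congruent diagonalization of A (simultaneous row and column reduction) yields pivots 1, -65, -20/13.
Counting signs: 1 positive, 2 negative.

(1, 2)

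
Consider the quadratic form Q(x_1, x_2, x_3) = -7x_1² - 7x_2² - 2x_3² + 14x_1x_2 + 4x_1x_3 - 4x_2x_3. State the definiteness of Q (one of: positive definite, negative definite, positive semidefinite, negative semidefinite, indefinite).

Write A = [[-7, 7, 2], [7, -7, -2], [2, -2, -2]].
Row-reducing A symmetrically gives the diagonal entries -7, 0, -10/7.
So there are 2 negative, 1 zero pivots.
Hence Q is negative semidefinite.

negative semidefinite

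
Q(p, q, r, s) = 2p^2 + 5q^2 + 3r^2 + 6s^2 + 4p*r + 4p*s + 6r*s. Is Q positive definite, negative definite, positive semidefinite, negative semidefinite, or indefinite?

The symmetric matrix of Q is A = [[2, 0, 2, 2], [0, 5, 0, 0], [2, 0, 3, 3], [2, 0, 3, 6]].
Leading principal minors: Δ_1 = 2, Δ_2 = 10, Δ_3 = 10, Δ_4 = 30.
All leading principal minors are positive, so by Sylvester's criterion Q is positive definite.

positive definite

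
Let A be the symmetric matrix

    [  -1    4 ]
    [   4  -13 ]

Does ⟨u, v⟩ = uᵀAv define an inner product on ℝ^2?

Row-reducing A symmetrically gives the diagonal entries -1, 3.
That gives 1 positive, 1 negative pivots.
Hence Q is indefinite.
⟨·,·⟩ is an inner product exactly when A is positive definite.

no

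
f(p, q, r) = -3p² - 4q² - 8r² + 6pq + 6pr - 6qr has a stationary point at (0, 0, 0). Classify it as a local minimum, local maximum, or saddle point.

The Hessian at the origin is H = [[-6, 6, 6], [6, -8, -6], [6, -6, -16]].
Congruent diagonalization of H (simultaneous row and column reduction) yields pivots -6, -2, -10.
Counting signs: 3 negative.
H is negative definite, so the origin is a strict local maximum.

local maximum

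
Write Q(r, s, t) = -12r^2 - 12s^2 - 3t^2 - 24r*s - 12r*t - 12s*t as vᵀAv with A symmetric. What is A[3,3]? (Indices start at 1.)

The coefficient of t^2 in Q is -3, and that is exactly A[3,3].

-3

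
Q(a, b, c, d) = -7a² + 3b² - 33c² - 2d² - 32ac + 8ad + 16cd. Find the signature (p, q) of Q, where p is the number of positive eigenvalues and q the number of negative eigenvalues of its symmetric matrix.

Write A = [[-7, 0, -16, 4], [0, 3, 0, 0], [-16, 0, -33, 8], [4, 0, 8, -2]].
Applying the same elementary operations to the rows and columns of A produces a congruent diagonal matrix with entries -7, 3, 25/7, -2/25.
That gives 2 positive, 2 negative pivots.

(2, 2)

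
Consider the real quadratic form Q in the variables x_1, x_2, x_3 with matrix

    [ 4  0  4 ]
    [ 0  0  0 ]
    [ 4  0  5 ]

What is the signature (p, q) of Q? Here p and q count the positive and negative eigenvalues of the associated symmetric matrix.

(2, 0)

Congruent diagonalization of A (simultaneous row and column reduction) yields pivots 4, 0, 1.
That gives 2 positive, 1 zero pivots.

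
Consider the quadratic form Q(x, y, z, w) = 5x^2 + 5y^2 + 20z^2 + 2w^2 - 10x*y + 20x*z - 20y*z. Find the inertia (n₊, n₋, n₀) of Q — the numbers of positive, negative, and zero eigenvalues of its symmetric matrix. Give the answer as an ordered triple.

The associated matrix is A = [[5, -5, 10, 0], [-5, 5, -10, 0], [10, -10, 20, 0], [0, 0, 0, 2]].
Congruent diagonalization of A (simultaneous row and column reduction) yields pivots 5, 0, 0, 2.
That gives 2 positive, 2 zero pivots.

(2, 0, 2)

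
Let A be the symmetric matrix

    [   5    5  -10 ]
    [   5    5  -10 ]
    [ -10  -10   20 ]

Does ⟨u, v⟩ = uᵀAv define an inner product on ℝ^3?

Congruent diagonalization of A (simultaneous row and column reduction) yields pivots 5, 0, 0.
So there are 1 positive, 2 zero pivots.
Hence Q is positive semidefinite.
⟨·,·⟩ is an inner product exactly when A is positive definite.

no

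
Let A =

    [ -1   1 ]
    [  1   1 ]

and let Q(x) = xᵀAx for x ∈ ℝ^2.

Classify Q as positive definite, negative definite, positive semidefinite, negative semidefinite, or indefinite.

indefinite

Applying the same elementary operations to the rows and columns of A produces a congruent diagonal matrix with entries -1, 2.
So there are 1 positive, 1 negative pivots.
Hence Q is indefinite.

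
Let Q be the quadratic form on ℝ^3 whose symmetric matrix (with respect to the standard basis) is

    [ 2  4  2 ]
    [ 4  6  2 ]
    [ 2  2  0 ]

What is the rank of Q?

2

Applying the same elementary operations to the rows and columns of A produces a congruent diagonal matrix with entries 2, -2, 0.
That gives 1 positive, 1 negative, 1 zero pivots.
The rank is the number of nonzero pivots: 2.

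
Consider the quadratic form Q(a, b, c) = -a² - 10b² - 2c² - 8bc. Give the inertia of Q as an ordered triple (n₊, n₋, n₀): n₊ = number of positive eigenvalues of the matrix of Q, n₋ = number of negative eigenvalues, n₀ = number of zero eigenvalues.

(0, 3, 0)

The associated matrix is A = [[-1, 0, 0], [0, -10, -4], [0, -4, -2]].
An LDLᵀ factorisation of A has diagonal entries -1, -10, -2/5.
So there are 3 negative pivots.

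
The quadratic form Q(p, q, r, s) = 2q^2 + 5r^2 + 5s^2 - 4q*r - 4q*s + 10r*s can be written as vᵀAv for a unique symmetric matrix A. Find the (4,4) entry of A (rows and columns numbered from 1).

5

The coefficient of s^2 in Q is 5, and that is exactly A[4,4].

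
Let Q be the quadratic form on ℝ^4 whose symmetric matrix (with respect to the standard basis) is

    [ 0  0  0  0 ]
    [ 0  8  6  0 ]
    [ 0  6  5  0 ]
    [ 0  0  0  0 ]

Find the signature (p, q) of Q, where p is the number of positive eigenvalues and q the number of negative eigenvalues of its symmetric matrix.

Symmetric row and column elimination reduces A to a congruent diagonal form with pivots 0, 8, 1/2, 0.
That gives 2 positive, 2 zero pivots.

(2, 0)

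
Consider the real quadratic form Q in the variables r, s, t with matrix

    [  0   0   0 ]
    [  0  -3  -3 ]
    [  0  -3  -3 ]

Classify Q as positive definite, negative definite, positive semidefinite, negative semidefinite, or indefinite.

Symmetric row and column elimination reduces A to a congruent diagonal form with pivots 0, -3, 0.
That gives 1 negative, 2 zero pivots.
Hence Q is negative semidefinite.

negative semidefinite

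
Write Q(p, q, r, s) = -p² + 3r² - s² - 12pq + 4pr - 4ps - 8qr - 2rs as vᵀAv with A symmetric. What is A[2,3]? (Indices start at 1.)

-4

The coefficient of q·r in Q is -8. For a symmetric A this equals A[2,3] + A[3,2] = 2·A[2,3].
So A[2,3] = -8/2 = -4.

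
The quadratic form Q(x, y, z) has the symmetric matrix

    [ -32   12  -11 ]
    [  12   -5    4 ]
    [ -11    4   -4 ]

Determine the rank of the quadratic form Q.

3

Applying the same elementary operations to the rows and columns of A produces a congruent diagonal matrix with entries -32, -1/2, -3/16.
That gives 3 negative pivots.
The rank is the number of nonzero pivots: 3.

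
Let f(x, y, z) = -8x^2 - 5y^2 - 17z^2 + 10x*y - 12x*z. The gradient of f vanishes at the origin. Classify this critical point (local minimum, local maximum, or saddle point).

The Hessian at the origin is H = [[-16, 10, -12], [10, -10, 0], [-12, 0, -34]].
An LDLᵀ factorisation of H has diagonal entries -16, -15/4, -10.
So there are 3 negative pivots.
H is negative definite, so the origin is a strict local maximum.

local maximum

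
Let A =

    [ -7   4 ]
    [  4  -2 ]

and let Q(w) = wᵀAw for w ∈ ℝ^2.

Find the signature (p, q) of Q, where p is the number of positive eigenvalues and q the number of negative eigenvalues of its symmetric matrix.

An LDLᵀ factorisation of A has diagonal entries -7, 2/7.
Counting signs: 1 positive, 1 negative.

(1, 1)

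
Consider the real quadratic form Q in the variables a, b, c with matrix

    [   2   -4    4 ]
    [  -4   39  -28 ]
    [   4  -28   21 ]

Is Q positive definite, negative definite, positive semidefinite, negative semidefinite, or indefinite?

Leading principal minors: Δ_1 = 2, Δ_2 = 62, Δ_3 = 6.
All leading principal minors are positive, so by Sylvester's criterion Q is positive definite.

positive definite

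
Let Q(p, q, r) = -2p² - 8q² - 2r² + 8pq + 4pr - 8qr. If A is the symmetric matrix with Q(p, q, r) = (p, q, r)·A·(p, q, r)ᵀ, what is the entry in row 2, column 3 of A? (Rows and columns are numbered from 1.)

-4

The coefficient of q·r in Q is -8. For a symmetric A this equals A[2,3] + A[3,2] = 2·A[2,3].
So A[2,3] = -8/2 = -4.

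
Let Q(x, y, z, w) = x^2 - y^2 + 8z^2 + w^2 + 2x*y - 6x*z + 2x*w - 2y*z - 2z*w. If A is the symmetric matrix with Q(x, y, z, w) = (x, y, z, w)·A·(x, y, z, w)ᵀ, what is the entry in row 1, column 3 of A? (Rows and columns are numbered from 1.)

The coefficient of x·z in Q is -6. For a symmetric A this equals A[1,3] + A[3,1] = 2·A[1,3].
So A[1,3] = -6/2 = -3.

-3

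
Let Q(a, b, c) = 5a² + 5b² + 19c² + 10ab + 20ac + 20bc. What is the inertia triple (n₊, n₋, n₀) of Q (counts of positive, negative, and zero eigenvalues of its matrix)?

The associated matrix is A = [[5, 5, 10], [5, 5, 10], [10, 10, 19]].
Symmetric row and column elimination reduces A to a congruent diagonal form with pivots 5, 0, -1.
Counting signs: 1 positive, 1 negative, 1 zero.

(1, 1, 1)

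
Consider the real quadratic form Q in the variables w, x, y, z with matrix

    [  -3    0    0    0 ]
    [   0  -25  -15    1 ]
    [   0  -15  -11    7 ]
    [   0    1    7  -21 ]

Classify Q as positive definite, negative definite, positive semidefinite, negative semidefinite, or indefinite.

negative definite

Leading principal minors: Δ_1 = -3, Δ_2 = 75, Δ_3 = -150, Δ_4 = 72.
The signs alternate starting with Δ_1 < 0, so by Sylvester's criterion Q is negative definite.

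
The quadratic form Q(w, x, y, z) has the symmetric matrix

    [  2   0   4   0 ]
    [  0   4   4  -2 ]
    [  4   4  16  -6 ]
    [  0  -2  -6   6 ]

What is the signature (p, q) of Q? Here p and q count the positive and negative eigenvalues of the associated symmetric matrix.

(4, 0)

An LDLᵀ factorisation of A has diagonal entries 2, 4, 4, 1.
So there are 4 positive pivots.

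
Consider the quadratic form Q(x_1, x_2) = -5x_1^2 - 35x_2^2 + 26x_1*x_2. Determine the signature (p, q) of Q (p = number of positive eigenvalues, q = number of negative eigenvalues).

Write A = [[-5, 13], [13, -35]].
Congruent diagonalization of A (simultaneous row and column reduction) yields pivots -5, -6/5.
So there are 2 negative pivots.

(0, 2)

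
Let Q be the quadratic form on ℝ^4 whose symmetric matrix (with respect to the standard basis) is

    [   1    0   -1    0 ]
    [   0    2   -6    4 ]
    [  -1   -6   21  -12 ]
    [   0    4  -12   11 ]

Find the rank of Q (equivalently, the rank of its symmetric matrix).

4

Congruent diagonalization of A (simultaneous row and column reduction) yields pivots 1, 2, 2, 3.
So there are 4 positive pivots.
The rank is the number of nonzero pivots: 4.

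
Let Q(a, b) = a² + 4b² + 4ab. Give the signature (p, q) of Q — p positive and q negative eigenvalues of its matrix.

The symmetric matrix is A = [[1, 2], [2, 4]].
Row-reducing A symmetrically gives the diagonal entries 1, 0.
Counting signs: 1 positive, 1 zero.

(1, 0)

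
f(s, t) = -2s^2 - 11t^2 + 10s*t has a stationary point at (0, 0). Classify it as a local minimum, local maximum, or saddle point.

The Hessian at the origin is H = [[-4, 10], [10, -22]].
det H = -4·-22 − (10)² = -12 < 0, so H is indefinite.
Therefore the origin is a saddle point.

saddle point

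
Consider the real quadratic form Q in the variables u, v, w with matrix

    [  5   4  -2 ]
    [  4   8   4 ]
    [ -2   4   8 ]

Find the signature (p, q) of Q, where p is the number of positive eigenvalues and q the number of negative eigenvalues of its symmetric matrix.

Symmetric row and column elimination reduces A to a congruent diagonal form with pivots 5, 24/5, 2/3.
Counting signs: 3 positive.

(3, 0)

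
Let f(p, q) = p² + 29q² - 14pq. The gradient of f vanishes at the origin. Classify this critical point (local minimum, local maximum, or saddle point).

saddle point

The Hessian at the origin is H = [[2, -14], [-14, 58]].
det H = 2·58 − (-14)² = -80 < 0, so H is indefinite.
Therefore the origin is a saddle point.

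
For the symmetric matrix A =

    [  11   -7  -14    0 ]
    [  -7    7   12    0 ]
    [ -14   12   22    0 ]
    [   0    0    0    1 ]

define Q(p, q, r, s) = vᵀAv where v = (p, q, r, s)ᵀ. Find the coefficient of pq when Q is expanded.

-14

The coefficient of pq is A[1,2] + A[2,1] = 2·(-7) = -14.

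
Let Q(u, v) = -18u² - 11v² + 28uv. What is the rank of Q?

2

The associated matrix is A = [[-18, 14], [14, -11]].
An LDLᵀ factorisation of A has diagonal entries -18, -1/9.
So there are 2 negative pivots.
The rank is the number of nonzero pivots: 2.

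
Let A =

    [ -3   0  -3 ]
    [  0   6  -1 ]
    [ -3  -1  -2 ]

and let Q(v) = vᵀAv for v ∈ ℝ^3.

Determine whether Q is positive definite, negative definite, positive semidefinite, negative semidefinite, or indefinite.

indefinite

An LDLᵀ factorisation of A has diagonal entries -3, 6, 5/6.
Counting signs: 2 positive, 1 negative.
Hence Q is indefinite.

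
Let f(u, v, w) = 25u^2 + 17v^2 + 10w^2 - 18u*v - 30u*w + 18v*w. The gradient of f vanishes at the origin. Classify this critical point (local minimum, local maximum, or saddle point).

local minimum

The Hessian at the origin is H = [[50, -18, -30], [-18, 34, 18], [-30, 18, 20]].
Applying the same elementary operations to the rows and columns of H produces a congruent diagonal matrix with entries 50, 688/25, 5/43.
So there are 3 positive pivots.
H is positive definite, so the origin is a strict local minimum.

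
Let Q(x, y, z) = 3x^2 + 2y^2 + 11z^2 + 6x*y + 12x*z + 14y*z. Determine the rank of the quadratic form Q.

2

Write A = [[3, 3, 6], [3, 2, 7], [6, 7, 11]].
Row-reducing A symmetrically gives the diagonal entries 3, -1, 0.
So there are 1 positive, 1 negative, 1 zero pivots.
The rank is the number of nonzero pivots: 2.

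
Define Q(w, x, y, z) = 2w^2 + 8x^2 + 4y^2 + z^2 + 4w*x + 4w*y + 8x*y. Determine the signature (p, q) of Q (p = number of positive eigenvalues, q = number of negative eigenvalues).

Write A = [[2, 2, 2, 0], [2, 8, 4, 0], [2, 4, 4, 0], [0, 0, 0, 1]].
Symmetric row and column elimination reduces A to a congruent diagonal form with pivots 2, 6, 4/3, 1.
That gives 4 positive pivots.

(4, 0)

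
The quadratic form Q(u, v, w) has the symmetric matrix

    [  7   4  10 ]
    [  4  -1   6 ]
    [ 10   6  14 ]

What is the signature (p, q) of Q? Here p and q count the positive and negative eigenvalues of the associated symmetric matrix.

An LDLᵀ factorisation of A has diagonal entries 7, -23/7, -6/23.
That gives 1 positive, 2 negative pivots.

(1, 2)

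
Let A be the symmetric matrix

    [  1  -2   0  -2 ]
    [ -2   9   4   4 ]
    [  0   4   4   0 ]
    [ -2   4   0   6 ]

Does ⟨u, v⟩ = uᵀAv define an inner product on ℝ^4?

yes

Leading principal minors: Δ_1 = 1, Δ_2 = 5, Δ_3 = 4, Δ_4 = 8.
All leading principal minors are positive, so by Sylvester's criterion Q is positive definite.
⟨·,·⟩ is an inner product exactly when A is positive definite.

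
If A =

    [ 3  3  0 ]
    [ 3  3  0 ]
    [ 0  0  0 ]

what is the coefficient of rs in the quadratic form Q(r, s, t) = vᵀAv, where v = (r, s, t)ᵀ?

The coefficient of rs is A[1,2] + A[2,1] = 2·3 = 6.

6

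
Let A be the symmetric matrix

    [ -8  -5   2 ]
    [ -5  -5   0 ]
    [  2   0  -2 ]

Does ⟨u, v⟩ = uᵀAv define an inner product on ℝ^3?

no

Leading principal minors: Δ_1 = -8, Δ_2 = 15, Δ_3 = -10.
The signs alternate starting with Δ_1 < 0, so by Sylvester's criterion Q is negative definite.
⟨·,·⟩ is an inner product exactly when A is positive definite.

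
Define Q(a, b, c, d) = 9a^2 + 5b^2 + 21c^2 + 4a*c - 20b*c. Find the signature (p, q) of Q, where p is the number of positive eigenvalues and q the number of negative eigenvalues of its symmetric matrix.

(3, 0)

Write A = [[9, 0, 2, 0], [0, 5, -10, 0], [2, -10, 21, 0], [0, 0, 0, 0]].
Row-reducing A symmetrically gives the diagonal entries 9, 5, 5/9, 0.
Counting signs: 3 positive, 1 zero.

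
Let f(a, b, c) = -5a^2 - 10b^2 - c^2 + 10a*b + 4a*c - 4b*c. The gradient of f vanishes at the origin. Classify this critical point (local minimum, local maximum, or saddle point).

local maximum

The Hessian at the origin is H = [[-10, 10, 4], [10, -20, -4], [4, -4, -2]].
An LDLᵀ factorisation of H has diagonal entries -10, -10, -2/5.
That gives 3 negative pivots.
H is negative definite, so the origin is a strict local maximum.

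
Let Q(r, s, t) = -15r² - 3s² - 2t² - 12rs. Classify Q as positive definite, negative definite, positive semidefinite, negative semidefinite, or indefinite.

negative definite

Write A = [[-15, -6, 0], [-6, -3, 0], [0, 0, -2]].
Applying the same elementary operations to the rows and columns of A produces a congruent diagonal matrix with entries -15, -3/5, -2.
Counting signs: 3 negative.
Hence Q is negative definite.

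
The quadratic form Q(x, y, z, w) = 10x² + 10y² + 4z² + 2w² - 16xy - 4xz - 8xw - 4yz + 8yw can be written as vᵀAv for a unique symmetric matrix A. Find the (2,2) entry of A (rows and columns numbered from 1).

The coefficient of y² in Q is 10, and that is exactly A[2,2].

10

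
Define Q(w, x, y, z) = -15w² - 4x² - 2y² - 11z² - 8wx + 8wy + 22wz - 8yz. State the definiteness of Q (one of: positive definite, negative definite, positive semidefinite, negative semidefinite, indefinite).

The symmetric matrix is A = [[-15, -4, 4, 11], [-4, -4, 0, 0], [4, 0, -2, -4], [11, 0, -4, -11]].
Applying the same elementary operations to the rows and columns of A produces a congruent diagonal matrix with entries -15, -44/15, -6/11, 0.
Counting signs: 3 negative, 1 zero.
Hence Q is negative semidefinite.

negative semidefinite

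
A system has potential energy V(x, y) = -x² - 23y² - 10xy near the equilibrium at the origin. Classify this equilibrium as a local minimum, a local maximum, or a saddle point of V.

saddle point

The Hessian at the origin is H = [[-2, -10], [-10, -46]].
det H = -2·-46 − (-10)² = -8 < 0, so H is indefinite.
Therefore the origin is a saddle point.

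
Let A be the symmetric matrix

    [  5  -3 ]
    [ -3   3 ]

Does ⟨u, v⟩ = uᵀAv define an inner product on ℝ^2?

For the 2×2 matrix [[5, -3], [-3, 3]]: det = 5·3 − (-3)² = 6, trace = 8.
det > 0 so both eigenvalues share the sign of the trace; trace = 8 > 0 ⇒ both positive.
⟨·,·⟩ is an inner product exactly when A is positive definite.

yes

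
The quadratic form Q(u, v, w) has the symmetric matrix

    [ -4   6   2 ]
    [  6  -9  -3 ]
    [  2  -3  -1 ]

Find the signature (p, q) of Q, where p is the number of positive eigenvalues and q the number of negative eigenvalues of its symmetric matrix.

(0, 1)

Applying the same elementary operations to the rows and columns of A produces a congruent diagonal matrix with entries -4, 0, 0.
That gives 1 negative, 2 zero pivots.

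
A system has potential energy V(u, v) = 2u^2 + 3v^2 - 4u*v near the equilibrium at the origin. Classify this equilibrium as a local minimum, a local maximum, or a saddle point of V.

The Hessian at the origin is H = [[4, -4], [-4, 6]].
det H = 4·6 − (-4)² = 8 > 0 and H[1,1] = 4 > 0, so H is positive definite.
Therefore the origin is a local minimum.

local minimum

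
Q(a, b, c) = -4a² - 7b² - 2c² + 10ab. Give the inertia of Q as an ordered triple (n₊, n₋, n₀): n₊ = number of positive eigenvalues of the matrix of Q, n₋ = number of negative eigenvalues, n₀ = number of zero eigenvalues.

(0, 3, 0)

The associated matrix is A = [[-4, 5, 0], [5, -7, 0], [0, 0, -2]].
Congruent diagonalization of A (simultaneous row and column reduction) yields pivots -4, -3/4, -2.
That gives 3 negative pivots.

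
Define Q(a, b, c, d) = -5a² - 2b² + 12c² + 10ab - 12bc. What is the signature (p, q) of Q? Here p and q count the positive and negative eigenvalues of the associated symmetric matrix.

(1, 1)

The symmetric matrix is A = [[-5, 5, 0, 0], [5, -2, -6, 0], [0, -6, 12, 0], [0, 0, 0, 0]].
Symmetric row and column elimination reduces A to a congruent diagonal form with pivots -5, 3, 0, 0.
Counting signs: 1 positive, 1 negative, 2 zero.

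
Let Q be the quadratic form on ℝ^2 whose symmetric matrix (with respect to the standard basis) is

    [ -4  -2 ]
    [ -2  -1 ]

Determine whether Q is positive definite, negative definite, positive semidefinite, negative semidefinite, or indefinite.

Applying the same elementary operations to the rows and columns of A produces a congruent diagonal matrix with entries -4, 0.
That gives 1 negative, 1 zero pivots.
Hence Q is negative semidefinite.

negative semidefinite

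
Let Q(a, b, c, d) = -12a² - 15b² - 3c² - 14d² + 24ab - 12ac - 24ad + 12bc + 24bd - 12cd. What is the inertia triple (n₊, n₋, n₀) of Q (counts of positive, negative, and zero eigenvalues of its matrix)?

The symmetric matrix is A = [[-12, 12, -6, -12], [12, -15, 6, 12], [-6, 6, -3, -6], [-12, 12, -6, -14]].
Applying the same elementary operations to the rows and columns of A produces a congruent diagonal matrix with entries -12, -3, 0, -2.
That gives 3 negative, 1 zero pivots.

(0, 3, 1)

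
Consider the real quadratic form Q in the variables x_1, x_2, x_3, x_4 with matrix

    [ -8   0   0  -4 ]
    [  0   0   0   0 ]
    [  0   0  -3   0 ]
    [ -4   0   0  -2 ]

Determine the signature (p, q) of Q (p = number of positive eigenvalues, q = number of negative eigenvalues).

(0, 2)

Symmetric row and column elimination reduces A to a congruent diagonal form with pivots -8, 0, -3, 0.
That gives 2 negative, 2 zero pivots.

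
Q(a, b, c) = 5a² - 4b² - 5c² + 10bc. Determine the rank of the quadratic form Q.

3

The symmetric matrix is A = [[5, 0, 0], [0, -4, 5], [0, 5, -5]].
Congruent diagonalization of A (simultaneous row and column reduction) yields pivots 5, -4, 5/4.
Counting signs: 2 positive, 1 negative.
The rank is the number of nonzero pivots: 3.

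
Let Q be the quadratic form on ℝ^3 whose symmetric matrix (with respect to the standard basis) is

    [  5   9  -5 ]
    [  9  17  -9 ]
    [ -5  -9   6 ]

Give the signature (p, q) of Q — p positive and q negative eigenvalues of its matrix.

(3, 0)

Congruent diagonalization of A (simultaneous row and column reduction) yields pivots 5, 4/5, 1.
Counting signs: 3 positive.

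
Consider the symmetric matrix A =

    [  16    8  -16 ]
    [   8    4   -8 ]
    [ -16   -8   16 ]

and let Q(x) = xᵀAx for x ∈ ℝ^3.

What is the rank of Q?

1

Congruent diagonalization of A (simultaneous row and column reduction) yields pivots 16, 0, 0.
Counting signs: 1 positive, 2 zero.
The rank is the number of nonzero pivots: 1.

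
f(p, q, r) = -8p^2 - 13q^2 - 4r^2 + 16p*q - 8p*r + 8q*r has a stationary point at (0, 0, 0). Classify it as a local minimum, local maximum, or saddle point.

The Hessian at the origin is H = [[-16, 16, -8], [16, -26, 8], [-8, 8, -8]].
Row-reducing H symmetrically gives the diagonal entries -16, -10, -4.
So there are 3 negative pivots.
H is negative definite, so the origin is a strict local maximum.

local maximum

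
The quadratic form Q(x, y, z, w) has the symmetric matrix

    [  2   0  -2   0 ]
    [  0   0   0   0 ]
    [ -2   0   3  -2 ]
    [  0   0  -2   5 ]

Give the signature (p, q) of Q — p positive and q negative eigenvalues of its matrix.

(3, 0)

Symmetric row and column elimination reduces A to a congruent diagonal form with pivots 2, 0, 1, 1.
Counting signs: 3 positive, 1 zero.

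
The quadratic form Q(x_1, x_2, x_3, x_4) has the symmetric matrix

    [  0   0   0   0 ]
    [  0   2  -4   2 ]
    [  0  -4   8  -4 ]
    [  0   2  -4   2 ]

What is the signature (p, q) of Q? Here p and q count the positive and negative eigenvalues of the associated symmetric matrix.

(1, 0)

Applying the same elementary operations to the rows and columns of A produces a congruent diagonal matrix with entries 0, 2, 0, 0.
That gives 1 positive, 3 zero pivots.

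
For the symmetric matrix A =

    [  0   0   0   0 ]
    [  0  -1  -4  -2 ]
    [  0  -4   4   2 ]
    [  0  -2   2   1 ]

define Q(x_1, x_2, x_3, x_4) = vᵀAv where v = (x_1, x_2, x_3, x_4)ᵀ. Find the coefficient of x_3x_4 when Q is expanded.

4

The coefficient of x_3x_4 is A[3,4] + A[4,3] = 2·2 = 4.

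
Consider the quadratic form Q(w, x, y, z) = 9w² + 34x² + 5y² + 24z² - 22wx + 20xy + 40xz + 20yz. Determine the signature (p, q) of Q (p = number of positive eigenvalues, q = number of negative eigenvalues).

(4, 0)

Write A = [[9, -11, 0, 0], [-11, 34, 10, 20], [0, 10, 5, 10], [0, 20, 10, 24]].
Symmetric row and column elimination reduces A to a congruent diagonal form with pivots 9, 185/9, 5/37, 4.
Counting signs: 4 positive.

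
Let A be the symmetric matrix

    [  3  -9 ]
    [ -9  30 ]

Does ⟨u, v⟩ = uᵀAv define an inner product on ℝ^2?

Leading principal minors: Δ_1 = 3, Δ_2 = 9.
All leading principal minors are positive, so by Sylvester's criterion Q is positive definite.
⟨·,·⟩ is an inner product exactly when A is positive definite.

yes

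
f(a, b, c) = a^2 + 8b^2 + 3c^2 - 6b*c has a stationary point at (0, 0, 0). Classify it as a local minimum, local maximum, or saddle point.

The Hessian at the origin is H = [[2, 0, 0], [0, 16, -6], [0, -6, 6]].
Congruent diagonalization of H (simultaneous row and column reduction) yields pivots 2, 16, 15/4.
So there are 3 positive pivots.
H is positive definite, so the origin is a strict local minimum.

local minimum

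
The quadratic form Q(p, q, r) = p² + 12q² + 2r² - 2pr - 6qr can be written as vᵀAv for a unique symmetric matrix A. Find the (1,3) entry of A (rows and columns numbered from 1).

-1

The coefficient of p·r in Q is -2. For a symmetric A this equals A[1,3] + A[3,1] = 2·A[1,3].
So A[1,3] = -2/2 = -1.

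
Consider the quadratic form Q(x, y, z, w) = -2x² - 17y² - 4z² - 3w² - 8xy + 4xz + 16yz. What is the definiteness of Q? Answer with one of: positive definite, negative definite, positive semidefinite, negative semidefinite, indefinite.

The associated matrix is A = [[-2, -4, 2, 0], [-4, -17, 8, 0], [2, 8, -4, 0], [0, 0, 0, -3]].
Row-reducing A symmetrically gives the diagonal entries -2, -9, -2/9, -3.
That gives 4 negative pivots.
Hence Q is negative definite.

negative definite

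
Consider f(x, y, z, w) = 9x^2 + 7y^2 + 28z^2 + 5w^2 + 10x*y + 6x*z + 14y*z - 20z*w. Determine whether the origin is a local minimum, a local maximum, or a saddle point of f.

The Hessian at the origin is H = [[18, 10, 6, 0], [10, 14, 14, 0], [6, 14, 56, -20], [0, 0, -20, 10]].
Congruent diagonalization of H (simultaneous row and column reduction) yields pivots 18, 76/9, 770/19, 10/77.
Counting signs: 4 positive.
H is positive definite, so the origin is a strict local minimum.

local minimum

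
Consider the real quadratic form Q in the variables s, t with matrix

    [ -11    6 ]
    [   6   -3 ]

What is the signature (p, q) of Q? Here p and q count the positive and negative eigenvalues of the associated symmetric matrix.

(1, 1)

Applying the same elementary operations to the rows and columns of A produces a congruent diagonal matrix with entries -11, 3/11.
Counting signs: 1 positive, 1 negative.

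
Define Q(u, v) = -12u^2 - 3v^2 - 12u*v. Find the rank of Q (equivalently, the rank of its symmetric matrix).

1

Write A = [[-12, -6], [-6, -3]].
Applying the same elementary operations to the rows and columns of A produces a congruent diagonal matrix with entries -12, 0.
So there are 1 negative, 1 zero pivots.
The rank is the number of nonzero pivots: 1.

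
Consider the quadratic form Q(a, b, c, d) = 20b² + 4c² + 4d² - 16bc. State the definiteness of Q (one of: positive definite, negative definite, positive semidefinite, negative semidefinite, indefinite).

The associated matrix is A = [[0, 0, 0, 0], [0, 20, -8, 0], [0, -8, 4, 0], [0, 0, 0, 4]].
Applying the same elementary operations to the rows and columns of A produces a congruent diagonal matrix with entries 0, 20, 4/5, 4.
Counting signs: 3 positive, 1 zero.
Hence Q is positive semidefinite.

positive semidefinite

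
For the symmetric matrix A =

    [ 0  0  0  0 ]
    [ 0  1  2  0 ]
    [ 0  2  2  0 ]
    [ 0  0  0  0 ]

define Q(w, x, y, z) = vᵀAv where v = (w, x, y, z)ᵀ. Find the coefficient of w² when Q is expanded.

0

The coefficient of w² is the diagonal entry A[1,1] = 0.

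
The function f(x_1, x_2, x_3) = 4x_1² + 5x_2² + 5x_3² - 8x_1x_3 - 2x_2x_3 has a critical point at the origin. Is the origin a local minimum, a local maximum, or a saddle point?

local minimum

The Hessian at the origin is H = [[8, 0, -8], [0, 10, -2], [-8, -2, 10]].
Congruent diagonalization of H (simultaneous row and column reduction) yields pivots 8, 10, 8/5.
That gives 3 positive pivots.
H is positive definite, so the origin is a strict local minimum.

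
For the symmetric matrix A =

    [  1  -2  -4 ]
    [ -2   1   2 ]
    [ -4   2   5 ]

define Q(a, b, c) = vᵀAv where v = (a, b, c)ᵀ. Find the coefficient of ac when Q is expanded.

-8

The coefficient of ac is A[1,3] + A[3,1] = 2·(-4) = -8.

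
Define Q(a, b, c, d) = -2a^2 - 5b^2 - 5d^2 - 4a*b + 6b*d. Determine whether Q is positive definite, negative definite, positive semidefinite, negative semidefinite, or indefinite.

negative semidefinite

Write A = [[-2, -2, 0, 0], [-2, -5, 0, 3], [0, 0, 0, 0], [0, 3, 0, -5]].
Row-reducing A symmetrically gives the diagonal entries -2, -3, 0, -2.
That gives 3 negative, 1 zero pivots.
Hence Q is negative semidefinite.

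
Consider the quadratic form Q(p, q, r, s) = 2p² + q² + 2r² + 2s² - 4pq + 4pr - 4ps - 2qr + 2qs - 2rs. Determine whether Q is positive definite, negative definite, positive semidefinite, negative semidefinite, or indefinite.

indefinite

The symmetric matrix is A = [[2, -2, 2, -2], [-2, 1, -1, 1], [2, -1, 2, -1], [-2, 1, -1, 2]].
Row-reducing A symmetrically gives the diagonal entries 2, -1, 1, 1.
Counting signs: 3 positive, 1 negative.
Hence Q is indefinite.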